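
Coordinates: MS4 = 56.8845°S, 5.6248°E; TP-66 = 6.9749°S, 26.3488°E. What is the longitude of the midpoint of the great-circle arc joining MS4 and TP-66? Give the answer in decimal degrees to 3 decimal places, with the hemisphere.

19.022°E

Bx = cos φ₂ cos Δλ = 0.928374,  By = cos φ₂ sin Δλ = 0.351248
φₘ = atan2(sin φ₁ + sin φ₂, √((cos φ₁ + Bx)² + By²)) = -32.31776°
λₘ = λ₁ + atan2(By, cos φ₁ + Bx) = 19.02201°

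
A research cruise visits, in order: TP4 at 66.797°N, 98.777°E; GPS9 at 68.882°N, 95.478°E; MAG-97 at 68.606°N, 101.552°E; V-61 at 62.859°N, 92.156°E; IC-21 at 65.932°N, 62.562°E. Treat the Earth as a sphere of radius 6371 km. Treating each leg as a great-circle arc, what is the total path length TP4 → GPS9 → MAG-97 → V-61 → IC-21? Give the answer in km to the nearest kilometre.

2732 km

TP4→GPS9: c = 0.042366 rad, d = 269.91 km
GPS9→MAG-97: c = 0.038717 rad, d = 246.67 km
MAG-97→V-61: c = 0.120562 rad, d = 768.10 km
V-61→IC-21: c = 0.227238 rad, d = 1447.73 km
Total = 269.91 + 246.67 + 768.10 + 1447.73 = 2732.41 km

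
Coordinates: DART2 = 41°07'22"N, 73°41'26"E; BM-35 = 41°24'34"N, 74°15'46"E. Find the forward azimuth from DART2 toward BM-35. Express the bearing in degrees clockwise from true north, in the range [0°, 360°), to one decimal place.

56.1°

DART2: φ = +41.12278°, λ = +73.69056°
BM-35: φ = +41.40944°, λ = +74.26278°
Δλ = 0.5722°
y = sin Δλ · cos φ₂ = 0.007490
x = cos φ₁ sin φ₂ − sin φ₁ cos φ₂ cos Δλ = 0.005028
θ = atan2(y, x) = 56.1284° → 56.1284° (mod 360°)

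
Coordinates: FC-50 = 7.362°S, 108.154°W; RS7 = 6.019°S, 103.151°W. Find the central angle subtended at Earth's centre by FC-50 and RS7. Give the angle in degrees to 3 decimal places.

Δφ = 1.3430°,  Δλ = 5.0030°
a = sin²(Δφ/2) + cos φ₁ cos φ₂ sin²(Δλ/2) = 0.002016
c = 2·arcsin(√a) = 0.089834 rad = 5.1471°

5.147°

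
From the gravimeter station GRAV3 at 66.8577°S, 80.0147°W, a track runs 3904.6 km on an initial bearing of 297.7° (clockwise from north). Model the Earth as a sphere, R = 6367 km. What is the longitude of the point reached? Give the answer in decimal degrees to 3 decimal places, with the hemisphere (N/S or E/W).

121.941°W

δ = d/R = 3904.6/6367 = 0.613256 rad
φ₂ = arcsin(sin φ₁ cos δ + cos φ₁ sin δ cos θ)
   = arcsin(-0.91953·0.81778 + 0.39302·0.57553·0.46484) = -40.30293°
λ₂ = λ₁ + atan2(sin θ sin δ cos φ₁, cos δ − sin φ₁ sin φ₂) = -121.94102°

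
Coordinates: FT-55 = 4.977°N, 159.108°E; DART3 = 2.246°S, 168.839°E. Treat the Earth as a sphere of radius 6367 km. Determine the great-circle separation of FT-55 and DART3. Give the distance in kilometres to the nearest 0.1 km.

Δφ = -7.2230°,  Δλ = 9.7310°
a = sin²(Δφ/2) + cos φ₁ cos φ₂ sin²(Δλ/2) = 0.011129
c = 2·arcsin(√a) = 0.211383 rad = 12.1113°
d = R·c = 6367 × 0.211383 = 1345.9 km

1345.9 km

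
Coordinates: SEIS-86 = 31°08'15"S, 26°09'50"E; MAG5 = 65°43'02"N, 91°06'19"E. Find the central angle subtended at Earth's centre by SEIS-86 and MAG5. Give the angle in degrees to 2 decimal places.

SEIS-86: φ = -31.13750°, λ = +26.16389°
MAG5: φ = +65.71722°, λ = +91.10528°
Δφ = 96.8547°,  Δλ = 64.9414°
a = sin²(Δφ/2) + cos φ₁ cos φ₂ sin²(Δλ/2) = 0.661130
c = 2·arcsin(√a) = 1.898912 rad = 108.7997°

108.80°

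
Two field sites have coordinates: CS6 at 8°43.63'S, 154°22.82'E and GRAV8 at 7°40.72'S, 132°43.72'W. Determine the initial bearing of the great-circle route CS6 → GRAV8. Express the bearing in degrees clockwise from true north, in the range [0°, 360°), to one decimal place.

95.3°

CS6: φ = -8.72717°, λ = +154.38033°
GRAV8: φ = -7.67867°, λ = -132.72867°
Δλ = 72.8910°
y = sin Δλ · cos φ₂ = 0.947177
x = cos φ₁ sin φ₂ − sin φ₁ cos φ₂ cos Δλ = -0.087833
θ = atan2(y, x) = 95.2980° → 95.2980° (mod 360°)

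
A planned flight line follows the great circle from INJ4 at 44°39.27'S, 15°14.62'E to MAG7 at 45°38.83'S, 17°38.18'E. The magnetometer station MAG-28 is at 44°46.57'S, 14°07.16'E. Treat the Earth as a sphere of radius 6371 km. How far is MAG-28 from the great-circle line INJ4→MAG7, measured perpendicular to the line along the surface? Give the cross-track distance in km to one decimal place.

58.2 km

INJ4: φ = -44.65450°, λ = +15.24367°
MAG7: φ = -45.64717°, λ = +17.63633°
MAG-28: φ = -44.77617°, λ = +14.11933°
δ₁₃ = central angle INJ4→MAG-28 = 0.014105 rad  (haversine)
θ₁₃ = bearing INJ4→MAG-28 = 260.946°,  θ₁₂ = bearing INJ4→MAG7 = 121.312°
dₓₜ = R·arcsin(sin δ₁₃ · sin(θ₁₃ − θ₁₂)) = 6371·arcsin(0.01410·sin(139.635°)) = 58.200 km
|dₓₜ| = 58.200 km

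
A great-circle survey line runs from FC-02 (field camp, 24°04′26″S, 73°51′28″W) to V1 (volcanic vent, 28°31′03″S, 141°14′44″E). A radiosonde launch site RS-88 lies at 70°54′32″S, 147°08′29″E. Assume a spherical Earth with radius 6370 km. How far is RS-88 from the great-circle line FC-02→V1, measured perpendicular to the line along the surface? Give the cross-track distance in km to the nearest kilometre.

2431 km

FC-02: φ = -24.07389°, λ = -73.85778°
V1: φ = -28.51750°, λ = +141.24556°
RS-88: φ = -70.90889°, λ = +147.14139°
δ₁₃ = central angle FC-02→RS-88 = 1.410002 rad  (haversine)
θ₁₃ = bearing FC-02→RS-88 = 192.555°,  θ₁₂ = bearing FC-02→V1 = 214.722°
dₓₜ = R·arcsin(sin δ₁₃ · sin(θ₁₃ − θ₁₂)) = 6370·arcsin(0.98710·sin(-22.167°)) = -2430.977 km
|dₓₜ| = 2430.977 km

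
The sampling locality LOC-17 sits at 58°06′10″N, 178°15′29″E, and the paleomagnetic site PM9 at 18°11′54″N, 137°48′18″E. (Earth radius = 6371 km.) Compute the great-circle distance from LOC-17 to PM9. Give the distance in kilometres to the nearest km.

LOC-17: φ = +58.10278°, λ = +178.25806°
PM9: φ = +18.19833°, λ = +137.80500°
Δφ = -39.9044°,  Δλ = -40.4531°
a = sin²(Δφ/2) + cos φ₁ cos φ₂ sin²(Δλ/2) = 0.176443
c = 2·arcsin(√a) = 0.867003 rad = 49.6756°
d = R·c = 6371 × 0.867003 = 5523.7 km

5524 km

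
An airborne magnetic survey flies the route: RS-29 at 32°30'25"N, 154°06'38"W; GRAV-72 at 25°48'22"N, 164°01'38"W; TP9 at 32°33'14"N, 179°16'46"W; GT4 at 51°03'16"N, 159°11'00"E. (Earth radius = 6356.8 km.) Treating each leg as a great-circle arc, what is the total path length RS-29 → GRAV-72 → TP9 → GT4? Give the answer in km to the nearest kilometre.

5565 km

RS-29: φ = +32.50694°, λ = -154.11056°
GRAV-72: φ = +25.80611°, λ = -164.02722°
TP9: φ = +32.55389°, λ = -179.27944°
GT4: φ = +51.05444°, λ = +159.18333°
RS-29→GRAV-72: c = 0.190944 rad, d = 1213.79 km
GRAV-72→TP9: c = 0.260175 rad, d = 1653.88 km
TP9→GT4: c = 0.424298 rad, d = 2697.18 km
Total = 1213.79 + 1653.88 + 2697.18 = 5564.85 km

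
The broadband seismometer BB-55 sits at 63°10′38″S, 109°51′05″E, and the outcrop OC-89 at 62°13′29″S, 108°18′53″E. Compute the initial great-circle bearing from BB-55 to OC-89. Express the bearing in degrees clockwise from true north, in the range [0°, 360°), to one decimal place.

322.8°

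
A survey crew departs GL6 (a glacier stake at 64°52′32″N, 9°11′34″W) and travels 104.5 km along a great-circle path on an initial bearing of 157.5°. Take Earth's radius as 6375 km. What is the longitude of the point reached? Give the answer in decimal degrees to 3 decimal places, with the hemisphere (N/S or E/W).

GL6: φ = +64.87556°, λ = -9.19278°
δ = d/R = 104.5/6375 = 0.016392 rad
φ₂ = arcsin(sin φ₁ cos δ + cos φ₁ sin δ cos θ)
   = arcsin(0.90539·0.99987 + 0.42459·0.01639·-0.92388) = 64.00552°
λ₂ = λ₁ + atan2(sin θ sin δ cos φ₁, cos δ − sin φ₁ sin φ₂) = -8.37273°

8.373°W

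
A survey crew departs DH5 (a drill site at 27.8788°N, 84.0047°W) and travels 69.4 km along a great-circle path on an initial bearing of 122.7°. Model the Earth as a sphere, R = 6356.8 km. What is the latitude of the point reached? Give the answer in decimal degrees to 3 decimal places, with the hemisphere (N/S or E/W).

δ = d/R = 69.4/6356.8 = 0.010917 rad
φ₂ = arcsin(sin φ₁ cos δ + cos φ₁ sin δ cos θ)
   = arcsin(0.46760·0.99994 + 0.88394·0.01092·-0.54024) = 27.53960°
λ₂ = λ₁ + atan2(sin θ sin δ cos φ₁, cos δ − sin φ₁ sin φ₂) = -83.41105°

27.540°N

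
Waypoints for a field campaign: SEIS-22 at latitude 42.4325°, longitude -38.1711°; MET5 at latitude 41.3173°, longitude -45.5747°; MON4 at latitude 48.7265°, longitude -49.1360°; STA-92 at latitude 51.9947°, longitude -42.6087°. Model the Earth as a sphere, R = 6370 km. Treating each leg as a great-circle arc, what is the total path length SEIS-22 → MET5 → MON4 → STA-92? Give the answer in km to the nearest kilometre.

2083 km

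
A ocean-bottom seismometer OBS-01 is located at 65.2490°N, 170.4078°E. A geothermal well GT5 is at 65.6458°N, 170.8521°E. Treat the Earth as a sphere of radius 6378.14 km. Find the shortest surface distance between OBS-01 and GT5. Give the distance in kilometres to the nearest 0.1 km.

48.7 km

Δφ = 0.3968°,  Δλ = 0.4443°
a = sin²(Δφ/2) + cos φ₁ cos φ₂ sin²(Δλ/2) = 0.000015
c = 2·arcsin(√a) = 0.007638 rad = 0.4376°
d = R·c = 6378.14 × 0.007638 = 48.7 km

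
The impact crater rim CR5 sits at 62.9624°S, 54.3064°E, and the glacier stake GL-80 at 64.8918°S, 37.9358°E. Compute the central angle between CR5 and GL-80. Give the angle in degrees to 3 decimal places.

Δφ = -1.9294°,  Δλ = -16.3706°
a = sin²(Δφ/2) + cos φ₁ cos φ₂ sin²(Δλ/2) = 0.004193
c = 2·arcsin(√a) = 0.129604 rad = 7.4258°

7.426°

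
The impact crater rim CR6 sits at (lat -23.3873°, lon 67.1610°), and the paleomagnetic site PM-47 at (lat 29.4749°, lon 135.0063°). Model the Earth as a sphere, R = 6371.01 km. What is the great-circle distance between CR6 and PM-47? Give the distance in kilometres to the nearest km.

Δφ = 52.8622°,  Δλ = 67.8453°
a = sin²(Δφ/2) + cos φ₁ cos φ₂ sin²(Δλ/2) = 0.446993
c = 2·arcsin(√a) = 1.464582 rad = 83.9144°
d = R·c = 6371.01 × 1.464582 = 9330.9 km

9331 km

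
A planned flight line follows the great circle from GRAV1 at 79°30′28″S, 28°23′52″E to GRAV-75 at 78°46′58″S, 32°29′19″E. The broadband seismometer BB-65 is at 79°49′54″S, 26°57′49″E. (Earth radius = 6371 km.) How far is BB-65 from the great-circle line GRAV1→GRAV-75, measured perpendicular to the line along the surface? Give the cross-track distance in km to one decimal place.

8.8 km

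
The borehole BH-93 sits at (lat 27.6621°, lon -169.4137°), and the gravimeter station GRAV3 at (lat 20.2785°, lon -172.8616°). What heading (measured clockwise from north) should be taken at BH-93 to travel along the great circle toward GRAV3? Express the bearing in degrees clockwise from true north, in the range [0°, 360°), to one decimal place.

203.8°

Δλ = -3.4479°
y = sin Δλ · cos φ₂ = -0.056413
x = cos φ₁ sin φ₂ − sin φ₁ cos φ₂ cos Δλ = -0.127723
θ = atan2(y, x) = -156.1698° → 203.8302° (mod 360°)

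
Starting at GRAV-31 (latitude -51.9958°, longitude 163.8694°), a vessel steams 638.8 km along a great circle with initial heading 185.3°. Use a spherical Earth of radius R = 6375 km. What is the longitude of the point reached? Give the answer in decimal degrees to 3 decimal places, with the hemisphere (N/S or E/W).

162.878°E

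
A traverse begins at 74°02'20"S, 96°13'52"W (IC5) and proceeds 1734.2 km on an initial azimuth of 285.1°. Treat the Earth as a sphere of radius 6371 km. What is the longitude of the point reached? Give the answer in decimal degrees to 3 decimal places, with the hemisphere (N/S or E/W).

IC5: φ = -74.03889°, λ = -96.23111°
δ = d/R = 1734.2/6371 = 0.272202 rad
φ₂ = arcsin(sin φ₁ cos δ + cos φ₁ sin δ cos θ)
   = arcsin(-0.96145·0.96318 + 0.27498·0.26885·0.26050) = -65.06544°
λ₂ = λ₁ + atan2(sin θ sin δ cos φ₁, cos δ − sin φ₁ sin φ₂) = -134.23423°

134.234°W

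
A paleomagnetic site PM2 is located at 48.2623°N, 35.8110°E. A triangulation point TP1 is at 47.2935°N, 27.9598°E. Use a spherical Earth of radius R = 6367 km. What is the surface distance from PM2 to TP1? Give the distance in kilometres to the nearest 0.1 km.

595.8 km

Δφ = -0.9688°,  Δλ = -7.8512°
a = sin²(Δφ/2) + cos φ₁ cos φ₂ sin²(Δλ/2) = 0.002188
c = 2·arcsin(√a) = 0.093580 rad = 5.3617°
d = R·c = 6367 × 0.093580 = 595.8 km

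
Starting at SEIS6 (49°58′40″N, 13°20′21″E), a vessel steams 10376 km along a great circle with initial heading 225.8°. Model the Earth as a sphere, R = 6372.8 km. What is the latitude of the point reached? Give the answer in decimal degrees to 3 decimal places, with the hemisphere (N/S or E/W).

SEIS6: φ = +49.97778°, λ = +13.33917°
δ = d/R = 10376/6372.8 = 1.628170 rad
φ₂ = arcsin(sin φ₁ cos δ + cos φ₁ sin δ cos θ)
   = arcsin(0.76580·-0.05734 + 0.64308·0.99835·-0.69717) = -29.43992°
λ₂ = λ₁ + atan2(sin θ sin δ cos φ₁, cos δ − sin φ₁ sin φ₂) = -41.93185°

29.440°S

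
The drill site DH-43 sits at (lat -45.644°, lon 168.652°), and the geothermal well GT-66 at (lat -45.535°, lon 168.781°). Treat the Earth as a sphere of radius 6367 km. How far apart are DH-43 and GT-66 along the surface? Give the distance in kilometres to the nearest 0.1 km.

15.7 km

Δφ = 0.1090°,  Δλ = 0.1290°
a = sin²(Δφ/2) + cos φ₁ cos φ₂ sin²(Δλ/2) = 0.000002
c = 2·arcsin(√a) = 0.002470 rad = 0.1415°
d = R·c = 6367 × 0.002470 = 15.7 km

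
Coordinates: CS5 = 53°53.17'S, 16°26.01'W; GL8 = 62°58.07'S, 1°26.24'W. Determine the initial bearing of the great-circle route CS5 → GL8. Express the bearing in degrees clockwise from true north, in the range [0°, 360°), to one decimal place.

145.4°

CS5: φ = -53.88617°, λ = -16.43350°
GL8: φ = -62.96783°, λ = -1.43733°
Δλ = 14.9962°
y = sin Δλ · cos φ₂ = 0.117601
x = cos φ₁ sin φ₂ − sin φ₁ cos φ₂ cos Δλ = -0.170346
θ = atan2(y, x) = 145.3801° → 145.3801° (mod 360°)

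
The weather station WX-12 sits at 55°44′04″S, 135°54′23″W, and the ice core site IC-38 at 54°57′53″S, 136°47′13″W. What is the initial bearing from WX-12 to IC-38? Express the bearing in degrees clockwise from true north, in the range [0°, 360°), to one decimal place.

326.6°

WX-12: φ = -55.73444°, λ = -135.90639°
IC-38: φ = -54.96472°, λ = -136.78694°
Δλ = -0.8806°
y = sin Δλ · cos φ₂ = -0.008822
x = cos φ₁ sin φ₂ − sin φ₁ cos φ₂ cos Δλ = 0.013378
θ = atan2(y, x) = -33.4044° → 326.5956° (mod 360°)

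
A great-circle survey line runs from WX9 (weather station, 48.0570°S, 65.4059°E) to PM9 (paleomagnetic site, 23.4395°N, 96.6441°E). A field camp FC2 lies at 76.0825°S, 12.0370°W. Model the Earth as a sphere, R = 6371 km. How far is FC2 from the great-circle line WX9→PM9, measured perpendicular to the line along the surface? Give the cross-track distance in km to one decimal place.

594.9 km

δ₁₃ = central angle WX9→FC2 = 0.712199 rad  (haversine)
θ₁₃ = bearing WX9→FC2 = 201.054°,  θ₁₂ = bearing WX9→PM9 = 29.257°
dₓₜ = R·arcsin(sin δ₁₃ · sin(θ₁₃ − θ₁₂)) = 6371·arcsin(0.65350·sin(171.797°)) = 594.888 km
|dₓₜ| = 594.888 km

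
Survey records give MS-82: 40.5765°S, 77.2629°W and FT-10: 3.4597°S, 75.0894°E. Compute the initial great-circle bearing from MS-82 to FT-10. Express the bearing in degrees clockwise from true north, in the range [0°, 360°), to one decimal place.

143.3°

Δλ = 152.3523°
y = sin Δλ · cos φ₂ = 0.463188
x = cos φ₁ sin φ₂ − sin φ₁ cos φ₂ cos Δλ = -0.620977
θ = atan2(y, x) = 143.2807° → 143.2807° (mod 360°)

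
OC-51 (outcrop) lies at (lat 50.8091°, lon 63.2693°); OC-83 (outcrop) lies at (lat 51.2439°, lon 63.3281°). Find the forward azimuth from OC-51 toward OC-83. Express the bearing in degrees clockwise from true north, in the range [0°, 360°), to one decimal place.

4.8°

Δλ = 0.0588°
y = sin Δλ · cos φ₂ = 0.000642
x = cos φ₁ sin φ₂ − sin φ₁ cos φ₂ cos Δλ = 0.007589
θ = atan2(y, x) = 4.8389° → 4.8389° (mod 360°)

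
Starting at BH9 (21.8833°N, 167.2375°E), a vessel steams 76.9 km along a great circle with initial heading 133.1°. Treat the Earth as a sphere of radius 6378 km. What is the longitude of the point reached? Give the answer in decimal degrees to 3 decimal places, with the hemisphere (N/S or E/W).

167.779°E

δ = d/R = 76.9/6378 = 0.012057 rad
φ₂ = arcsin(sin φ₁ cos δ + cos φ₁ sin δ cos θ)
   = arcsin(0.37272·0.99993 + 0.92794·0.01206·-0.68327) = 21.41040°
λ₂ = λ₁ + atan2(sin θ sin δ cos φ₁, cos δ − sin φ₁ sin φ₂) = 167.77929°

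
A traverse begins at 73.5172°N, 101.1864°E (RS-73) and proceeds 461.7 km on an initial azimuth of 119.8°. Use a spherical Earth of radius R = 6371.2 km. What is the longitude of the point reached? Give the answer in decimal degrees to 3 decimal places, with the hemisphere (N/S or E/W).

112.380°E

δ = d/R = 461.7/6371.2 = 0.072467 rad
φ₂ = arcsin(sin φ₁ cos δ + cos φ₁ sin δ cos θ)
   = arcsin(0.95890·0.99738 + 0.28373·0.07240·-0.49697) = 71.11657°
λ₂ = λ₁ + atan2(sin θ sin δ cos φ₁, cos δ − sin φ₁ sin φ₂) = 112.38033°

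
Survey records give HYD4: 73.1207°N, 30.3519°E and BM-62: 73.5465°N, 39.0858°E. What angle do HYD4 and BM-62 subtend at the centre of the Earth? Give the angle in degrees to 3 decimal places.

2.538°

Δφ = 0.4258°,  Δλ = 8.7339°
a = sin²(Δφ/2) + cos φ₁ cos φ₂ sin²(Δλ/2) = 0.000491
c = 2·arcsin(√a) = 0.044304 rad = 2.5384°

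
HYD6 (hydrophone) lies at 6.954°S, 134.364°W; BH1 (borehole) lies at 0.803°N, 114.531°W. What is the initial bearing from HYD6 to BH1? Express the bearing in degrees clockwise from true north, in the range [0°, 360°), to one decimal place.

Δλ = 19.8330°
y = sin Δλ · cos φ₂ = 0.339246
x = cos φ₁ sin φ₂ − sin φ₁ cos φ₂ cos Δλ = 0.127791
θ = atan2(y, x) = 69.3590° → 69.3590° (mod 360°)

69.4°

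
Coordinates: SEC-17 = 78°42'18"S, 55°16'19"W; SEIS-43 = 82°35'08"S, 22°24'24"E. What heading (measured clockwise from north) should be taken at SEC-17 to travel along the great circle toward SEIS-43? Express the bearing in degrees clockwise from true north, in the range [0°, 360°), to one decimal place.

143.0°

SEC-17: φ = -78.70500°, λ = -55.27194°
SEIS-43: φ = -82.58556°, λ = +22.40667°
Δλ = 77.6786°
y = sin Δλ · cos φ₂ = 0.126073
x = cos φ₁ sin φ₂ − sin φ₁ cos φ₂ cos Δλ = -0.167219
θ = atan2(y, x) = 142.9858° → 142.9858° (mod 360°)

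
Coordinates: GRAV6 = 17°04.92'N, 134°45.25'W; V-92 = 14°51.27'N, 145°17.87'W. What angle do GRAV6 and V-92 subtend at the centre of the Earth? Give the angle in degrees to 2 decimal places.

GRAV6: φ = +17.08200°, λ = -134.75417°
V-92: φ = +14.85450°, λ = -145.29783°
Δφ = -2.2275°,  Δλ = -10.5437°
a = sin²(Δφ/2) + cos φ₁ cos φ₂ sin²(Δλ/2) = 0.008178
c = 2·arcsin(√a) = 0.181110 rad = 10.3768°

10.38°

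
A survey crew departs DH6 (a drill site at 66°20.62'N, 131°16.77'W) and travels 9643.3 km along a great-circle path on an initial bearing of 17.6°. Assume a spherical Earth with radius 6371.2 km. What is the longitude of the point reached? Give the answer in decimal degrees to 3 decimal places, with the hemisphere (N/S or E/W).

DH6: φ = +66.34367°, λ = -131.27950°
δ = d/R = 9643.3/6371.2 = 1.513577 rad
φ₂ = arcsin(sin φ₁ cos δ + cos φ₁ sin δ cos θ)
   = arcsin(0.91597·0.05719 + 0.40125·0.99836·0.95319) = 25.73595°
λ₂ = λ₁ + atan2(sin θ sin δ cos φ₁, cos δ − sin φ₁ sin φ₂) = 29.14084°

29.141°E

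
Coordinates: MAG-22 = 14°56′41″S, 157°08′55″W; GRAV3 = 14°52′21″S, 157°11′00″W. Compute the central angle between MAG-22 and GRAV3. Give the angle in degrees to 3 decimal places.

0.080°

MAG-22: φ = -14.94472°, λ = -157.14861°
GRAV3: φ = -14.87250°, λ = -157.18333°
Δφ = 0.0722°,  Δλ = -0.0347°
a = sin²(Δφ/2) + cos φ₁ cos φ₂ sin²(Δλ/2) = 0.000000
c = 2·arcsin(√a) = 0.001390 rad = 0.0796°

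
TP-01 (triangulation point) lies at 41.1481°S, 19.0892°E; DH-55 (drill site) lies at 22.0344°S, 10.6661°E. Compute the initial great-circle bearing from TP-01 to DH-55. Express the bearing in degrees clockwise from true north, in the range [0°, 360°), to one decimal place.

Δλ = -8.4231°
y = sin Δλ · cos φ₂ = -0.135783
x = cos φ₁ sin φ₂ − sin φ₁ cos φ₂ cos Δλ = 0.320865
θ = atan2(y, x) = -22.9370° → 337.0630° (mod 360°)

337.1°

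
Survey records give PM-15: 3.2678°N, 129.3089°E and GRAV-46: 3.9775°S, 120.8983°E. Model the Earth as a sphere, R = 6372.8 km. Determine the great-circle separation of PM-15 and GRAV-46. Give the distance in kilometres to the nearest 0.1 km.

1234.2 km

Δφ = -7.2453°,  Δλ = -8.4106°
a = sin²(Δφ/2) + cos φ₁ cos φ₂ sin²(Δλ/2) = 0.009348
c = 2·arcsin(√a) = 0.193673 rad = 11.0966°
d = R·c = 6372.8 × 0.193673 = 1234.2 km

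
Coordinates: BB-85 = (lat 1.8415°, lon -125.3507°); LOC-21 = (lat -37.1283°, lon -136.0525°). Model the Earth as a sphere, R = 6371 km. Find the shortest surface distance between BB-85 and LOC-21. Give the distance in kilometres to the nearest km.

4472 km

Δφ = -38.9698°,  Δλ = -10.7018°
a = sin²(Δφ/2) + cos φ₁ cos φ₂ sin²(Δλ/2) = 0.118191
c = 2·arcsin(√a) = 0.701899 rad = 40.2158°
d = R·c = 6371 × 0.701899 = 4471.8 km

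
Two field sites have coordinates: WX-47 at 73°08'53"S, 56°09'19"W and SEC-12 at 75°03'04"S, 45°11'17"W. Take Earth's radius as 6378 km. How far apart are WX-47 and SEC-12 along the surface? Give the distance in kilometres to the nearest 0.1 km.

395.0 km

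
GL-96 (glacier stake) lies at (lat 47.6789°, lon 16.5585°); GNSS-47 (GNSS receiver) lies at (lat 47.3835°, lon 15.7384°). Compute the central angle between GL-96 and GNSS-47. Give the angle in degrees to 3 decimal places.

0.628°

Δφ = -0.2954°,  Δλ = -0.8201°
a = sin²(Δφ/2) + cos φ₁ cos φ₂ sin²(Δλ/2) = 0.000030
c = 2·arcsin(√a) = 0.010953 rad = 0.6276°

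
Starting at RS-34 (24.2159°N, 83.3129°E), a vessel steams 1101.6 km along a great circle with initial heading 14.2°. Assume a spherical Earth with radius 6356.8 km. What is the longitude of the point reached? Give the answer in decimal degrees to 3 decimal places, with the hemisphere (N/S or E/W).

δ = d/R = 1101.6/6356.8 = 0.173295 rad
φ₂ = arcsin(sin φ₁ cos δ + cos φ₁ sin δ cos θ)
   = arcsin(0.41018·0.98502 + 0.91201·0.17243·0.96945) = 33.81297°
λ₂ = λ₁ + atan2(sin θ sin δ cos φ₁, cos δ − sin φ₁ sin φ₂) = 86.23102°

86.231°E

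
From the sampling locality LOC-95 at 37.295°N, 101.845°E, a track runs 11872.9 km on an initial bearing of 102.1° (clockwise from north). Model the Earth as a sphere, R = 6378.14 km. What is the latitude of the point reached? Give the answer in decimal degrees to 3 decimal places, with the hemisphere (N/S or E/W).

δ = d/R = 11872.9/6378.14 = 1.861499 rad
φ₂ = arcsin(sin φ₁ cos δ + cos φ₁ sin δ cos θ)
   = arcsin(0.60592·-0.28663 + 0.79553·0.95804·-0.20962) = -19.47723°
λ₂ = λ₁ + atan2(sin θ sin δ cos φ₁, cos δ − sin φ₁ sin φ₂) = -161.67885°

19.477°S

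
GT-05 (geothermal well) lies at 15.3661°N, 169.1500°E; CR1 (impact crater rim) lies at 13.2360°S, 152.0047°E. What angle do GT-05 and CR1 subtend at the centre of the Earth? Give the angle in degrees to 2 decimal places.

33.25°

Δφ = -28.6021°,  Δλ = -17.1453°
a = sin²(Δφ/2) + cos φ₁ cos φ₂ sin²(Δλ/2) = 0.081874
c = 2·arcsin(√a) = 0.580383 rad = 33.2535°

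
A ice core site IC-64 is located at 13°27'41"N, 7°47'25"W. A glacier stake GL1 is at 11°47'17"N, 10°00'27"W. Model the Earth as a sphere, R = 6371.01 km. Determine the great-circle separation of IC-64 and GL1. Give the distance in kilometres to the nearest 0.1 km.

IC-64: φ = +13.46139°, λ = -7.79028°
GL1: φ = +11.78806°, λ = -10.00750°
Δφ = -1.6733°,  Δλ = -2.2172°
a = sin²(Δφ/2) + cos φ₁ cos φ₂ sin²(Δλ/2) = 0.000570
c = 2·arcsin(√a) = 0.047737 rad = 2.7351°
d = R·c = 6371.01 × 0.047737 = 304.1 km

304.1 km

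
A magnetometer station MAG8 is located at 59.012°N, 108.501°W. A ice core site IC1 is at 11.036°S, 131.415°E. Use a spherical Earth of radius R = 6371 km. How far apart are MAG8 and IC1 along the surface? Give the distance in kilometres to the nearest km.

Δφ = -70.0480°,  Δλ = -120.0840°
a = sin²(Δφ/2) + cos φ₁ cos φ₂ sin²(Δλ/2) = 0.708707
c = 2·arcsin(√a) = 2.001395 rad = 114.6715°
d = R·c = 6371 × 2.001395 = 12750.9 km

12751 km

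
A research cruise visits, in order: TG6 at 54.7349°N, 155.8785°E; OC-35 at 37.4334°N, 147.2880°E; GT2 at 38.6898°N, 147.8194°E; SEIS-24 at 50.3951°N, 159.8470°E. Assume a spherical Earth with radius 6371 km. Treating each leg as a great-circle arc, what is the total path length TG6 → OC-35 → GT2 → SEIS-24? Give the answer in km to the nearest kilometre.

3787 km

TG6→OC-35: c = 0.318808 rad, d = 2031.13 km
OC-35→GT2: c = 0.023112 rad, d = 147.25 km
GT2→SEIS-24: c = 0.252541 rad, d = 1608.94 km
Total = 2031.13 + 147.25 + 1608.94 = 3787.31 km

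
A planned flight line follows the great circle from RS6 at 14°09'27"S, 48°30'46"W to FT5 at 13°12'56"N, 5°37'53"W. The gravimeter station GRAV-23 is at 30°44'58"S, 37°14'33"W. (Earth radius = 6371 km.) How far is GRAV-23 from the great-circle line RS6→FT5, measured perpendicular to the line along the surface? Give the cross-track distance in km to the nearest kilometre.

2175 km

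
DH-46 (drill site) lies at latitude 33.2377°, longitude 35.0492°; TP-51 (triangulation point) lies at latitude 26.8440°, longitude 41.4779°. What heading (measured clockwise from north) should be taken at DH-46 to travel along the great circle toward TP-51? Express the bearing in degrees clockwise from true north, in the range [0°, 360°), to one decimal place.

Δλ = 6.4287°
y = sin Δλ · cos φ₂ = 0.099901
x = cos φ₁ sin φ₂ − sin φ₁ cos φ₂ cos Δλ = -0.108285
θ = atan2(y, x) = 137.3060° → 137.3060° (mod 360°)

137.3°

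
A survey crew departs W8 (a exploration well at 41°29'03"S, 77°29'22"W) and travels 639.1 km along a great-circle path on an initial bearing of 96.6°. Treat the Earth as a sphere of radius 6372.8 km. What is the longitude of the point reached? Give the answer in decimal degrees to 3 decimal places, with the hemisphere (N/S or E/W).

69.812°W

W8: φ = -41.48417°, λ = -77.48944°
δ = d/R = 639.1/6372.8 = 0.100286 rad
φ₂ = arcsin(sin φ₁ cos δ + cos φ₁ sin δ cos θ)
   = arcsin(-0.66241·0.99498 + 0.74914·0.10012·-0.11494) = -41.89021°
λ₂ = λ₁ + atan2(sin θ sin δ cos φ₁, cos δ − sin φ₁ sin φ₂) = -69.81186°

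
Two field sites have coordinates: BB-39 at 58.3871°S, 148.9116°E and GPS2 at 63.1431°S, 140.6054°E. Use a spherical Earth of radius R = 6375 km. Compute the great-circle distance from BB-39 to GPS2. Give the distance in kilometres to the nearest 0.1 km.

Δφ = -4.7560°,  Δλ = -8.3062°
a = sin²(Δφ/2) + cos φ₁ cos φ₂ sin²(Δλ/2) = 0.002964
c = 2·arcsin(√a) = 0.108932 rad = 6.2413°
d = R·c = 6375 × 0.108932 = 694.4 km

694.4 km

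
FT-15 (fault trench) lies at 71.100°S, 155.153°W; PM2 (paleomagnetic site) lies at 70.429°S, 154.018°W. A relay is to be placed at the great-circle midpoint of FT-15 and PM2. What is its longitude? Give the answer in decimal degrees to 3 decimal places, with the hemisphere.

154.576°W

Bx = cos φ₂ cos Δλ = 0.334909,  By = cos φ₂ sin Δλ = 0.006635
φₘ = atan2(sin φ₁ + sin φ₂, √((cos φ₁ + Bx)² + By²)) = -70.76537°
λₘ = λ₁ + atan2(By, cos φ₁ + Bx) = -154.57598°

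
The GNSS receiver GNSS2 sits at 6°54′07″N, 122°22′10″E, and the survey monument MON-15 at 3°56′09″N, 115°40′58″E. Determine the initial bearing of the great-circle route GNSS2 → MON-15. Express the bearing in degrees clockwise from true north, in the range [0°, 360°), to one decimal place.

246.3°

GNSS2: φ = +6.90194°, λ = +122.36944°
MON-15: φ = +3.93583°, λ = +115.68278°
Δλ = -6.6867°
y = sin Δλ · cos φ₂ = -0.116165
x = cos φ₁ sin φ₂ − sin φ₁ cos φ₂ cos Δλ = -0.050930
θ = atan2(y, x) = -113.6739° → 246.3261° (mod 360°)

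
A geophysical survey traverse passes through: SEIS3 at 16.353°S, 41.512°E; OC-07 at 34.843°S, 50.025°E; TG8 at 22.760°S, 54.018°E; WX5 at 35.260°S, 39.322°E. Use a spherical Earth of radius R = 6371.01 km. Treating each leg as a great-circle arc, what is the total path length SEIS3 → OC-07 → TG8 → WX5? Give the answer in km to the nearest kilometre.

SEIS3→OC-07: c = 0.349037 rad, d = 2223.72 km
OC-07→TG8: c = 0.219492 rad, d = 1398.38 km
TG8→WX5: c = 0.312190 rad, d = 1988.96 km
Total = 2223.72 + 1398.38 + 1988.96 = 5611.07 km

5611 km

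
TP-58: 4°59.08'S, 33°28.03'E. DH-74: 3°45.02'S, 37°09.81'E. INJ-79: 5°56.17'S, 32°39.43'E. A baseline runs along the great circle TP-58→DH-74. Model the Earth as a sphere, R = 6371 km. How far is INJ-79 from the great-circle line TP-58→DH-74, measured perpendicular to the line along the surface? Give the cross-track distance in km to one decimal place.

TP-58: φ = -4.98467°, λ = +33.46717°
DH-74: φ = -3.75033°, λ = +37.16350°
INJ-79: φ = -5.93617°, λ = +32.65717°
δ₁₃ = central angle TP-58→INJ-79 = 0.021768 rad  (haversine)
θ₁₃ = bearing TP-58→INJ-79 = 220.241°,  θ₁₂ = bearing TP-58→DH-74 = 71.631°
dₓₜ = R·arcsin(sin δ₁₃ · sin(θ₁₃ − θ₁₂)) = 6371·arcsin(0.02177·sin(148.610°)) = 72.230 km
|dₓₜ| = 72.230 km

72.2 km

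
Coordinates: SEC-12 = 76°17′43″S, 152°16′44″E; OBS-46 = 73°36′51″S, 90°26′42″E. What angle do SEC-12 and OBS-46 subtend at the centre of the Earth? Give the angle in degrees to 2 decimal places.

15.50°

SEC-12: φ = -76.29528°, λ = +152.27889°
OBS-46: φ = -73.61417°, λ = +90.44500°
Δφ = 2.6811°,  Δλ = -61.8339°
a = sin²(Δφ/2) + cos φ₁ cos φ₂ sin²(Δλ/2) = 0.018191
c = 2·arcsin(√a) = 0.270572 rad = 15.5026°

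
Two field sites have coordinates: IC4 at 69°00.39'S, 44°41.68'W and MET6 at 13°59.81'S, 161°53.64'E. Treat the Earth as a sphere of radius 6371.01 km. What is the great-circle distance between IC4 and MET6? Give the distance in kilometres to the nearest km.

IC4: φ = -69.00650°, λ = -44.69467°
MET6: φ = -13.99683°, λ = +161.89400°
Δφ = 55.0097°,  Δλ = -153.4113°
a = sin²(Δφ/2) + cos φ₁ cos φ₂ sin²(Δλ/2) = 0.542524
c = 2·arcsin(√a) = 1.655947 rad = 94.8788°
d = R·c = 6371.01 × 1.655947 = 10550.1 km

10550 km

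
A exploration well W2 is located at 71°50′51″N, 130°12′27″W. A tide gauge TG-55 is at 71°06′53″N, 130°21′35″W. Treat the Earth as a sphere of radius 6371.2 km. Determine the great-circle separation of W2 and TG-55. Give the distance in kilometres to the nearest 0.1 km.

W2: φ = +71.84750°, λ = -130.20750°
TG-55: φ = +71.11472°, λ = -130.35972°
Δφ = -0.7328°,  Δλ = -0.1522°
a = sin²(Δφ/2) + cos φ₁ cos φ₂ sin²(Δλ/2) = 0.000041
c = 2·arcsin(√a) = 0.012817 rad = 0.7344°
d = R·c = 6371.2 × 0.012817 = 81.7 km

81.7 km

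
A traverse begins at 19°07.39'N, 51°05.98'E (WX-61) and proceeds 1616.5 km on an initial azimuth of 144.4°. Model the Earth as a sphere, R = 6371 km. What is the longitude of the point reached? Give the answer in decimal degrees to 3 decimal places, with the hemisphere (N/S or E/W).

59.568°E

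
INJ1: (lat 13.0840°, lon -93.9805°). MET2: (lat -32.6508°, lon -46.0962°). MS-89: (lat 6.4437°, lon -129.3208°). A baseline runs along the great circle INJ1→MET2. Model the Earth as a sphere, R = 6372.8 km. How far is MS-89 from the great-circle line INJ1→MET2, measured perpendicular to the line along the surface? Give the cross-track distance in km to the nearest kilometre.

3095 km

δ₁₃ = central angle INJ1→MS-89 = 0.618170 rad  (haversine)
θ₁₃ = bearing INJ1→MS-89 = 262.646°,  θ₁₂ = bearing INJ1→MET2 = 136.290°
dₓₜ = R·arcsin(sin δ₁₃ · sin(θ₁₃ − θ₁₂)) = 6372.8·arcsin(0.57954·sin(126.356°)) = 3094.606 km
|dₓₜ| = 3094.606 km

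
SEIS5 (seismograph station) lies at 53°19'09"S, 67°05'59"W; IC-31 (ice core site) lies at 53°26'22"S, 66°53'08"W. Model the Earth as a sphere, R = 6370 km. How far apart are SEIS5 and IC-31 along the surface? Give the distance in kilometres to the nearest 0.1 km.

SEIS5: φ = -53.31917°, λ = -67.09972°
IC-31: φ = -53.43944°, λ = -66.88556°
Δφ = -0.1203°,  Δλ = 0.2142°
a = sin²(Δφ/2) + cos φ₁ cos φ₂ sin²(Δλ/2) = 0.000002
c = 2·arcsin(√a) = 0.003062 rad = 0.1755°
d = R·c = 6370 × 0.003062 = 19.5 km

19.5 km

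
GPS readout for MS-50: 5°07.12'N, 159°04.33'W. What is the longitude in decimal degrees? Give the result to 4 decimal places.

159° + 4.33′/60 = 159 + 0.07217 = 159.0722°

159.0722°W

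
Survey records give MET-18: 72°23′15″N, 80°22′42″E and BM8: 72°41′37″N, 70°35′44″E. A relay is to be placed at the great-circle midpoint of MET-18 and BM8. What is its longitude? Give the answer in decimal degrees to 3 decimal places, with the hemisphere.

75.529°E

MET-18: φ = +72.38750°, λ = +80.37833°
BM8: φ = +72.69361°, λ = +70.59556°
Bx = cos φ₂ cos Δλ = 0.293156,  By = cos φ₂ sin Δλ = -0.050546
φₘ = atan2(sin φ₁ + sin φ₂, √((cos φ₁ + Bx)² + By²)) = 72.60029°
λₘ = λ₁ + atan2(By, cos φ₁ + Bx) = 75.52859°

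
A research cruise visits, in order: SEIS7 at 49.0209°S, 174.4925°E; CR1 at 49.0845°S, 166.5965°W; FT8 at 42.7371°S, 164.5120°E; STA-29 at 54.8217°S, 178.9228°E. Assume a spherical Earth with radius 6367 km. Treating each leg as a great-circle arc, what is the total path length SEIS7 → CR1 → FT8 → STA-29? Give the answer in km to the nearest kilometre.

5401 km

SEIS7→CR1: c = 0.215750 rad, d = 1373.68 km
CR1→FT8: c = 0.365353 rad, d = 2326.20 km
FT8→STA-29: c = 0.267155 rad, d = 1700.98 km
Total = 1373.68 + 2326.20 + 1700.98 = 5400.86 km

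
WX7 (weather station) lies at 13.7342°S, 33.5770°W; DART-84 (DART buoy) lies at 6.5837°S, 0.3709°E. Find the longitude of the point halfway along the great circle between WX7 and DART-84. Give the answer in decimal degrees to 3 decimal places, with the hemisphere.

Bx = cos φ₂ cos Δλ = 0.824075,  By = cos φ₂ sin Δλ = 0.554756
φₘ = atan2(sin φ₁ + sin φ₂, √((cos φ₁ + Bx)² + By²)) = -10.61131°
λₘ = λ₁ + atan2(By, cos φ₁ + Bx) = -16.40725°

16.407°W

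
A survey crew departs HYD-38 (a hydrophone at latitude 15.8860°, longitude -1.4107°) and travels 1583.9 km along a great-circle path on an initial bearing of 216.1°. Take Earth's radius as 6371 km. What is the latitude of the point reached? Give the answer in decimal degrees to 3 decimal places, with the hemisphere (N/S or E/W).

4.249°N

δ = d/R = 1583.9/6371 = 0.248611 rad
φ₂ = arcsin(sin φ₁ cos δ + cos φ₁ sin δ cos θ)
   = arcsin(0.27372·0.96926 + 0.96181·0.24606·-0.80799) = 4.24890°
λ₂ = λ₁ + atan2(sin θ sin δ cos φ₁, cos δ − sin φ₁ sin φ₂) = -9.76975°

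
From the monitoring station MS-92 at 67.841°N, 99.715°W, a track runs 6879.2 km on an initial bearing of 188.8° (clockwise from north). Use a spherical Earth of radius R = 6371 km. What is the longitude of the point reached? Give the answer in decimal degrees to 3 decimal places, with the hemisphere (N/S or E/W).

δ = d/R = 6879.2/6371 = 1.079768 rad
φ₂ = arcsin(sin φ₁ cos δ + cos φ₁ sin δ cos θ)
   = arcsin(0.92614·0.47153 + 0.37718·0.88185·-0.98823) = 6.20048°
λ₂ = λ₁ + atan2(sin θ sin δ cos φ₁, cos δ − sin φ₁ sin φ₂) = -107.51434°

107.514°W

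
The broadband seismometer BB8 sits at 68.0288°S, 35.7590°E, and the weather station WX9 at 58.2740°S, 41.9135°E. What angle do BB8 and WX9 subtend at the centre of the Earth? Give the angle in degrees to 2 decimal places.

Δφ = 9.7548°,  Δλ = 6.1545°
a = sin²(Δφ/2) + cos φ₁ cos φ₂ sin²(Δλ/2) = 0.007796
c = 2·arcsin(√a) = 0.176821 rad = 10.1311°

10.13°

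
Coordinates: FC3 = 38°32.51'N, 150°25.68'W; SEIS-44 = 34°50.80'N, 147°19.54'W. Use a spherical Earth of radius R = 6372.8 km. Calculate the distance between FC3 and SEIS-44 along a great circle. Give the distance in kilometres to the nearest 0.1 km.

495.4 km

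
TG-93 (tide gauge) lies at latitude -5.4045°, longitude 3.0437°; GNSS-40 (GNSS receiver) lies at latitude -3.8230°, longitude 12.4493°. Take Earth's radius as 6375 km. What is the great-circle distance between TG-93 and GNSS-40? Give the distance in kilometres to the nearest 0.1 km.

1057.8 km

Δφ = 1.5815°,  Δλ = 9.4056°
a = sin²(Δφ/2) + cos φ₁ cos φ₂ sin²(Δλ/2) = 0.006868
c = 2·arcsin(√a) = 0.165932 rad = 9.5072°
d = R·c = 6375 × 0.165932 = 1057.8 km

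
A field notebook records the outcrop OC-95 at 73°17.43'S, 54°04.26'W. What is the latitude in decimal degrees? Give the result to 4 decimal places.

73.2905°S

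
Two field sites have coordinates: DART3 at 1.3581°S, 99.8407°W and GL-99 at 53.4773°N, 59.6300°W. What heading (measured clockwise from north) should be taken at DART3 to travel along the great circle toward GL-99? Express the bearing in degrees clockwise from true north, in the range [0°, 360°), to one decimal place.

25.3°

Δλ = 40.2107°
y = sin Δλ · cos φ₂ = 0.384223
x = cos φ₁ sin φ₂ − sin φ₁ cos φ₂ cos Δλ = 0.814167
θ = atan2(y, x) = 25.2636° → 25.2636° (mod 360°)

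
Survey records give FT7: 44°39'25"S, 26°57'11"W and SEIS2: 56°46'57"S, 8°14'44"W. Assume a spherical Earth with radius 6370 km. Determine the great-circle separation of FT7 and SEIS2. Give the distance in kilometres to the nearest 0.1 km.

FT7: φ = -44.65694°, λ = -26.95306°
SEIS2: φ = -56.78250°, λ = -8.24556°
Δφ = -12.1256°,  Δλ = 18.7075°
a = sin²(Δφ/2) + cos φ₁ cos φ₂ sin²(Δλ/2) = 0.021449
c = 2·arcsin(√a) = 0.293966 rad = 16.8430°
d = R·c = 6370 × 0.293966 = 1872.6 km

1872.6 km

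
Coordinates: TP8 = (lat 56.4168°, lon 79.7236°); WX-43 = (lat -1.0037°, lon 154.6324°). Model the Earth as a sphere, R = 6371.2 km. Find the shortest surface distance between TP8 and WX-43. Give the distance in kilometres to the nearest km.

9181 km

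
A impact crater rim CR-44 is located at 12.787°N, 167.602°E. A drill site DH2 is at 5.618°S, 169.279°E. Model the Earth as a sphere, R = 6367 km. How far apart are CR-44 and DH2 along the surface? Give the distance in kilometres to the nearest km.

Δφ = -18.4050°,  Δλ = 1.6770°
a = sin²(Δφ/2) + cos φ₁ cos φ₂ sin²(Δλ/2) = 0.025784
c = 2·arcsin(√a) = 0.322542 rad = 18.4803°
d = R·c = 6367 × 0.322542 = 2053.6 km

2054 km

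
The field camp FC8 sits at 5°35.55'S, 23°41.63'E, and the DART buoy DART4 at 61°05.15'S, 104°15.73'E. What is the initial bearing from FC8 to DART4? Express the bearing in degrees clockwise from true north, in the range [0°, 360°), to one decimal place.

151.1°

FC8: φ = -5.59250°, λ = +23.69383°
DART4: φ = -61.08583°, λ = +104.26217°
Δλ = 80.5683°
y = sin Δλ · cos φ₂ = 0.476963
x = cos φ₁ sin φ₂ − sin φ₁ cos φ₂ cos Δλ = -0.863457
θ = atan2(y, x) = 151.0843° → 151.0843° (mod 360°)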